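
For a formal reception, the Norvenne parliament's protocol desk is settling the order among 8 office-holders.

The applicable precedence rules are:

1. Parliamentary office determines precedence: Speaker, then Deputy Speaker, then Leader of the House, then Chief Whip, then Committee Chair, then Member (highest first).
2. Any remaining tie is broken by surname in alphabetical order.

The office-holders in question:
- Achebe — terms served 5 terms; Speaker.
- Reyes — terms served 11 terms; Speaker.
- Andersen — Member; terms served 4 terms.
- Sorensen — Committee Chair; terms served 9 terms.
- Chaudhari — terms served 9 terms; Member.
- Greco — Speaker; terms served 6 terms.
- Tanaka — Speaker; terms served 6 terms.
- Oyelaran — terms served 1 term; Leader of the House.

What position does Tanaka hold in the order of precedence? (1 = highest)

By parliamentary office: Achebe, Greco, Reyes and Tanaka (Speaker); then Oyelaran (Leader of the House); then Sorensen (Committee Chair); then Andersen and Chaudhari (Member).
Among Achebe, Greco, Reyes and Tanaka, alphabetically by surname: Achebe before Greco before Reyes before Tanaka.
Among Andersen and Chaudhari, alphabetically by surname: Andersen before Chaudhari.
Order: Achebe, Greco, Reyes, Tanaka, Oyelaran, Sorensen, Andersen, Chaudhari. So position 4.

4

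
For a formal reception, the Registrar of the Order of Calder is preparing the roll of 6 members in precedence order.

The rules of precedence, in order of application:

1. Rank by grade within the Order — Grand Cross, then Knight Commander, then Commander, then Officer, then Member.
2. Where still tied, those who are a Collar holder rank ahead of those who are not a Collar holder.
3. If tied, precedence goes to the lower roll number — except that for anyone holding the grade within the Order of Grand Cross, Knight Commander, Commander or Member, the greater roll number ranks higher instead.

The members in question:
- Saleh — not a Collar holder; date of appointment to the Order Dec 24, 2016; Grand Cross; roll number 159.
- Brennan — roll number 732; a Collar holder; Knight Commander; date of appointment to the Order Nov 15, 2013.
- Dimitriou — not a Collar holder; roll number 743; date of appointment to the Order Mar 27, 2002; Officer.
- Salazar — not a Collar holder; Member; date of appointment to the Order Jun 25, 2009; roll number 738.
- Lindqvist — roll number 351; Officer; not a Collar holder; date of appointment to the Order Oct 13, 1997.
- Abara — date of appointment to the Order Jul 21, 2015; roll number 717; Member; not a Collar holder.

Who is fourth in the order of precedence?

Dimitriou

By grade within the Order: Saleh (Grand Cross); then Brennan (Knight Commander); then Lindqvist and Dimitriou (Officer); then Salazar and Abara (Member).
Lindqvist and Dimitriou are each not a Collar holder, so the next rule applies.
Among Lindqvist and Dimitriou, by roll number (lower first): Lindqvist (351) before Dimitriou (743).
Salazar and Abara are each not a Collar holder, so the next rule applies.
Among Salazar and Abara, by roll number (higher first) (reversed rule for this group): Salazar (738) before Abara (717).
Order: Saleh, Brennan, Lindqvist, Dimitriou, Salazar, Abara.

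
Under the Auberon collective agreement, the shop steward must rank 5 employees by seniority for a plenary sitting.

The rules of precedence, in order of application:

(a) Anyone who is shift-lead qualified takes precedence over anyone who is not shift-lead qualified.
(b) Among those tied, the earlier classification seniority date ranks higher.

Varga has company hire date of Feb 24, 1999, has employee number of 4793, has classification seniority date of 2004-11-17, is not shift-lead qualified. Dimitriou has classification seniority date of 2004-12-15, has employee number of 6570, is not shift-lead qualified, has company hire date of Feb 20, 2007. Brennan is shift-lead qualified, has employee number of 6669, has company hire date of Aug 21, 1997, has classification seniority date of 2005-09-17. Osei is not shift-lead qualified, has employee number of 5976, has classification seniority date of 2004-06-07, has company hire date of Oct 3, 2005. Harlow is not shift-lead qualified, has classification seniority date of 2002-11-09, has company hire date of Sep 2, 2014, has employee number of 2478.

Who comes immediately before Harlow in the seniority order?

Brennan

By the first rule: Brennan (shift-lead qualified); then Harlow, Osei, Varga and Dimitriou (each not shift-lead qualified).
Among Harlow, Osei, Varga and Dimitriou, by classification seniority date (earlier first): Harlow (2002-11-09) before Osei (2004-06-07) before Varga (2004-11-17) before Dimitriou (2004-12-15).
Order: Brennan, Harlow, Osei, Varga, Dimitriou.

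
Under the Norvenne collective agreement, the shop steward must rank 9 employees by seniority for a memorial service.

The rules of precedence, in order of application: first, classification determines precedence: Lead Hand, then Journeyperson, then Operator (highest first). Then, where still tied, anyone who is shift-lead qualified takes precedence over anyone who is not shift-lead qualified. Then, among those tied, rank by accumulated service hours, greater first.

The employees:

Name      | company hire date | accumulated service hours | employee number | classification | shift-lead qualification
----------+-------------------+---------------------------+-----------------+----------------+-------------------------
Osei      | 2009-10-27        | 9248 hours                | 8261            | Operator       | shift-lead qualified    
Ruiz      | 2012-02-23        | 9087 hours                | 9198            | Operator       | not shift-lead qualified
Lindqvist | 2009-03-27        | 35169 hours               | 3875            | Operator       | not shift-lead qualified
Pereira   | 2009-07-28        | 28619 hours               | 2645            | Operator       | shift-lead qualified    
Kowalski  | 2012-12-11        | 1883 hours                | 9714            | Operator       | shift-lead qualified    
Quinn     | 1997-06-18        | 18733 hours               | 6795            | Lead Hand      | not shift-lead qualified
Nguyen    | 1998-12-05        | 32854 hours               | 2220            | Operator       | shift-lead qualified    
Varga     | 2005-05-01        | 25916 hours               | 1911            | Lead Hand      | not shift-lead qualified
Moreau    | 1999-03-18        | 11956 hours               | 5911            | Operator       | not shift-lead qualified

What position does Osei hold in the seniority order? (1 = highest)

By classification: Varga and Quinn (Lead Hand); then Nguyen, Pereira, Osei, Kowalski, Lindqvist, Moreau and Ruiz (Operator).
Varga and Quinn are each not shift-lead qualified, so the next rule applies.
Among Varga and Quinn, by accumulated service hours (higher first): Varga (25916 hours) before Quinn (18733 hours).
Among Nguyen, Pereira, Osei, Kowalski, Lindqvist, Moreau and Ruiz, shift-lead qualified before not shift-lead qualified: Nguyen, Pereira, Osei and Kowalski (shift-lead qualified) before Lindqvist, Moreau and Ruiz (not shift-lead qualified).
Among Nguyen, Pereira, Osei and Kowalski, by accumulated service hours (higher first): Nguyen (32854 hours) before Pereira (28619 hours) before Osei (9248 hours) before Kowalski (1883 hours).
Among Lindqvist, Moreau and Ruiz, by accumulated service hours (higher first): Lindqvist (35169 hours) before Moreau (11956 hours) before Ruiz (9087 hours).
Order: Varga, Quinn, Nguyen, Pereira, Osei, Kowalski, Lindqvist, Moreau, Ruiz. So position 5.

5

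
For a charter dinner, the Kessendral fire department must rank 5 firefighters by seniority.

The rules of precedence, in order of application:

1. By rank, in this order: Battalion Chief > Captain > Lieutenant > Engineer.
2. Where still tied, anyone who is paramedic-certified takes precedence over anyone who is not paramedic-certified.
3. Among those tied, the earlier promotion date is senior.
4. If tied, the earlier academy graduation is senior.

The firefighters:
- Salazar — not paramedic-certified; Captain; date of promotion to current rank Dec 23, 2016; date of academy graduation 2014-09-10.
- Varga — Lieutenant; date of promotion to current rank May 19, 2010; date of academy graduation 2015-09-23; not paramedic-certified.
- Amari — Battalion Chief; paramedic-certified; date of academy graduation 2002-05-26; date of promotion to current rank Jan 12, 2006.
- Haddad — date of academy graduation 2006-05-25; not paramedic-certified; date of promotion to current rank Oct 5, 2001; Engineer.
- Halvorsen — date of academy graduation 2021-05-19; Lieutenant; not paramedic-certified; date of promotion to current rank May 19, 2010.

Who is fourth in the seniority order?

By rank: Amari (Battalion Chief); then Salazar (Captain); then Varga and Halvorsen (Lieutenant); then Haddad (Engineer).
Varga and Halvorsen are each not paramedic-certified, so the next rule applies.
Varga and Halvorsen both have date of promotion to current rank May 19, 2010, so the next rule applies.
Among Varga and Halvorsen, by date of academy graduation (earlier first): Varga (2015-09-23) before Halvorsen (2021-05-19).
Order: Amari, Salazar, Varga, Halvorsen, Haddad.

Halvorsen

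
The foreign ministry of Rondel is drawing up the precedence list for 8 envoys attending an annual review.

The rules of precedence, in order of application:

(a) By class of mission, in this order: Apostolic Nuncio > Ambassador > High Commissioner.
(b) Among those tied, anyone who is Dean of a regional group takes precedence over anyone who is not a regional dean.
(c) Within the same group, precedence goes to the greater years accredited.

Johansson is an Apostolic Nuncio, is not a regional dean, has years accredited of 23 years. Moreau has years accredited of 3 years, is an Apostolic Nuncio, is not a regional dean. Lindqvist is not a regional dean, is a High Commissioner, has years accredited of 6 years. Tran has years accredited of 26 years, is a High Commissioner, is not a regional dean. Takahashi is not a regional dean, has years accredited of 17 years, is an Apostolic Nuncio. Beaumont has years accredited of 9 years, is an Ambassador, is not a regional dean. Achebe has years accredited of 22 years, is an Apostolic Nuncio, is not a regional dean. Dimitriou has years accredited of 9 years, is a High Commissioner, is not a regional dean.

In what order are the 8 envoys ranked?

By class of mission: Johansson, Achebe, Takahashi and Moreau (Apostolic Nuncio); then Beaumont (Ambassador); then Tran, Dimitriou and Lindqvist (High Commissioner).
Johansson, Achebe, Takahashi and Moreau are each not a regional dean, so the next rule applies.
Among Johansson, Achebe, Takahashi and Moreau, by years accredited (higher first): Johansson (23 years) before Achebe (22 years) before Takahashi (17 years) before Moreau (3 years).
Tran, Dimitriou and Lindqvist are each not a regional dean, so the next rule applies.
Among Tran, Dimitriou and Lindqvist, by years accredited (higher first): Tran (26 years) before Dimitriou (9 years) before Lindqvist (6 years).
Full order: Johansson, Achebe, Takahashi, Moreau, Beaumont, Tran, Dimitriou, Lindqvist.

Johansson, Achebe, Takahashi, Moreau, Beaumont, Tran, Dimitriou, Lindqvist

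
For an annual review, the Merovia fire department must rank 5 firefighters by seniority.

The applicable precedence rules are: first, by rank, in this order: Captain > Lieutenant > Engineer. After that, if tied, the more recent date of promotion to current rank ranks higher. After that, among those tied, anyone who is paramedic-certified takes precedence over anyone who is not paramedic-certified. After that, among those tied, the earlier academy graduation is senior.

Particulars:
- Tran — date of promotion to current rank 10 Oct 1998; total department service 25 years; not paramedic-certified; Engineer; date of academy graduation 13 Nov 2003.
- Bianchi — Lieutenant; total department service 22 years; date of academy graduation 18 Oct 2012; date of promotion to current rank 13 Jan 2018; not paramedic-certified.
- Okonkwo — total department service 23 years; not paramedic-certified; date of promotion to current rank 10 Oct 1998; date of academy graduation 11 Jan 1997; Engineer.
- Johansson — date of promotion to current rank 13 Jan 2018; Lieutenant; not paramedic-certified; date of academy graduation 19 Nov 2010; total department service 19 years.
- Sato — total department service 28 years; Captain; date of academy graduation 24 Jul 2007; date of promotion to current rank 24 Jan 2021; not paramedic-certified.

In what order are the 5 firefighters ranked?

By rank: Sato (Captain); then Johansson and Bianchi (Lieutenant); then Okonkwo and Tran (Engineer).
Johansson and Bianchi both have date of promotion to current rank 13 Jan 2018, so the next rule applies.
Johansson and Bianchi are each not paramedic-certified, so the next rule applies.
Among Johansson and Bianchi, by date of academy graduation (earlier first): Johansson (19 Nov 2010) before Bianchi (18 Oct 2012).
Okonkwo and Tran both have date of promotion to current rank 10 Oct 1998, so the next rule applies.
Okonkwo and Tran are each not paramedic-certified, so the next rule applies.
Among Okonkwo and Tran, by date of academy graduation (earlier first): Okonkwo (11 Jan 1997) before Tran (13 Nov 2003).
Full order: Sato, Johansson, Bianchi, Okonkwo, Tran.

Sato, Johansson, Bianchi, Okonkwo, Tran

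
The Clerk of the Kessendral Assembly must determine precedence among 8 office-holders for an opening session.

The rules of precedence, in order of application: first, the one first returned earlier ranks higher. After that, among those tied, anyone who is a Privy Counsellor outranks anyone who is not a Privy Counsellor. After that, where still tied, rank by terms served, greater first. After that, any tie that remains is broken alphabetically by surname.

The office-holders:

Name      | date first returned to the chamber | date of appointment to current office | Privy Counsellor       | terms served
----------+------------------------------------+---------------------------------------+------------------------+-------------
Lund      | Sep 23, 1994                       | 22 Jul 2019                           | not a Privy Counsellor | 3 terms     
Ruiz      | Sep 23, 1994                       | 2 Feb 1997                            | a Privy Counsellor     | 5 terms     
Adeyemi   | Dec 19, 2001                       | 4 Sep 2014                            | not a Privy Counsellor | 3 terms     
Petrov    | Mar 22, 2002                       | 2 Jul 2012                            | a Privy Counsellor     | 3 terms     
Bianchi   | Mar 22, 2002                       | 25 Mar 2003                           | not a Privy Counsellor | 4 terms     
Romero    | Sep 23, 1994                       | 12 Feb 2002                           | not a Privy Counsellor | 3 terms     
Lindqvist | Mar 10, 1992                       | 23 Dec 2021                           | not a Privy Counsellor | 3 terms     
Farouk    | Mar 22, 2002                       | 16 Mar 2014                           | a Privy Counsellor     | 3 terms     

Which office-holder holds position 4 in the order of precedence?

By date first returned to the chamber (earlier first): Lindqvist (Mar 10, 1992); then Ruiz, Lund and Romero (each Sep 23, 1994); then Adeyemi (Dec 19, 2001); then Farouk, Petrov and Bianchi (each Mar 22, 2002).
Among Ruiz, Lund and Romero, a Privy Counsellor before not a Privy Counsellor: Ruiz (a Privy Counsellor) before Lund and Romero (not a Privy Counsellor).
Lund and Romero both have terms served 3 terms, so the next rule applies.
Among Lund and Romero, alphabetically by surname: Lund before Romero.
Among Farouk, Petrov and Bianchi, a Privy Counsellor before not a Privy Counsellor: Farouk and Petrov (a Privy Counsellor) before Bianchi (not a Privy Counsellor).
Farouk and Petrov both have terms served 3 terms, so the next rule applies.
Among Farouk and Petrov, alphabetically by surname: Farouk before Petrov.
Order: Lindqvist, Ruiz, Lund, Romero, Adeyemi, Farouk, Petrov, Bianchi.

Romero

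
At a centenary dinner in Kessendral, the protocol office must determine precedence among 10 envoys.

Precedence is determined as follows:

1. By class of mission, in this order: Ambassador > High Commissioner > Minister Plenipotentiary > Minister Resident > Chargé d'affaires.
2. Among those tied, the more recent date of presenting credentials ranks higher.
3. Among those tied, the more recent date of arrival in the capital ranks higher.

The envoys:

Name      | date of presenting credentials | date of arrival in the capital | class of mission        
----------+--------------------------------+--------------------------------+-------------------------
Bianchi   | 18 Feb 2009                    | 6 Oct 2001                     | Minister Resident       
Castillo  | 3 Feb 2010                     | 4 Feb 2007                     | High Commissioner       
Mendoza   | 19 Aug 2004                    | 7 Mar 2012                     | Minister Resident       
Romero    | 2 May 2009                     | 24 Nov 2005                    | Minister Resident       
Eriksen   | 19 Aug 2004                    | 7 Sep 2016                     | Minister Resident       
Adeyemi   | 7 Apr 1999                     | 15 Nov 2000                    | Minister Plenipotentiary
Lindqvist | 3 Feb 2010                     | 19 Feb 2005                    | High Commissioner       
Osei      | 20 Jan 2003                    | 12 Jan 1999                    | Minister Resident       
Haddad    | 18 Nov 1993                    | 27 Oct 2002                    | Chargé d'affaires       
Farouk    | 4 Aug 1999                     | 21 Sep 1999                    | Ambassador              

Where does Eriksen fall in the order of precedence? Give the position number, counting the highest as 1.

7

By class of mission: Farouk (Ambassador); then Castillo and Lindqvist (High Commissioner); then Adeyemi (Minister Plenipotentiary); then Romero, Bianchi, Eriksen, Mendoza and Osei (Minister Resident); then Haddad (Chargé d'affaires).
Castillo and Lindqvist both have date of presenting credentials 3 Feb 2010, so the next rule applies.
Among Castillo and Lindqvist, by date of arrival in the capital (later first): Castillo (4 Feb 2007) before Lindqvist (19 Feb 2005).
Among Romero, Bianchi, Eriksen, Mendoza and Osei, by date of presenting credentials (later first): Romero (2 May 2009) before Bianchi (18 Feb 2009) before Eriksen and Mendoza (19 Aug 2004) before Osei (20 Jan 2003).
Among Eriksen and Mendoza, by date of arrival in the capital (later first): Eriksen (7 Sep 2016) before Mendoza (7 Mar 2012).
Order: Farouk, Castillo, Lindqvist, Adeyemi, Romero, Bianchi, Eriksen, Mendoza, Osei, Haddad. So position 7.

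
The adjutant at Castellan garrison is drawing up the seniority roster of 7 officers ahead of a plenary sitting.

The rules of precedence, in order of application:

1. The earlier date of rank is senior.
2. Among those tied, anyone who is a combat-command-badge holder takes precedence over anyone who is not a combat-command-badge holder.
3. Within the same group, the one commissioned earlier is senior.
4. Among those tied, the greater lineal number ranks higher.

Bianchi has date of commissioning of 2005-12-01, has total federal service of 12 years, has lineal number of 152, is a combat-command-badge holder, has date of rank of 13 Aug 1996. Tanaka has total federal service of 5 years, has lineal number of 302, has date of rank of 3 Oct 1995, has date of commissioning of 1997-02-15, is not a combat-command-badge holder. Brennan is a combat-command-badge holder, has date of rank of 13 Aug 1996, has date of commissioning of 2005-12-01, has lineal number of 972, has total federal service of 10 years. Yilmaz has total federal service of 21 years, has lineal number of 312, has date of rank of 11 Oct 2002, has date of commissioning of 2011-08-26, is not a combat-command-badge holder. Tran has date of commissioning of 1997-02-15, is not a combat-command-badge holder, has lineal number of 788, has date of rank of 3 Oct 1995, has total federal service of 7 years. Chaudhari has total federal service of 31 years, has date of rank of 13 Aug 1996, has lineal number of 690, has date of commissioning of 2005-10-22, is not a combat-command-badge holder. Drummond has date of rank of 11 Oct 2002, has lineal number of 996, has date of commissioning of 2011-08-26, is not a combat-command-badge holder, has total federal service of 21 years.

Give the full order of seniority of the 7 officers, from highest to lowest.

Tran, Tanaka, Brennan, Bianchi, Chaudhari, Drummond, Yilmaz

By date of rank (earlier first): Tran and Tanaka (both 3 Oct 1995); then Brennan, Bianchi and Chaudhari (each 13 Aug 1996); then Drummond and Yilmaz (both 11 Oct 2002).
Tran and Tanaka are each not a combat-command-badge holder, so the next rule applies.
Tran and Tanaka both have date of commissioning 1997-02-15, so the next rule applies.
Among Tran and Tanaka, by lineal number (higher first): Tran (788) before Tanaka (302).
Among Brennan, Bianchi and Chaudhari, a combat-command-badge holder before not a combat-command-badge holder: Brennan and Bianchi (a combat-command-badge holder) before Chaudhari (not a combat-command-badge holder).
Brennan and Bianchi both have date of commissioning 2005-12-01, so the next rule applies.
Among Brennan and Bianchi, by lineal number (higher first): Brennan (972) before Bianchi (152).
Drummond and Yilmaz are each not a combat-command-badge holder, so the next rule applies.
Drummond and Yilmaz both have date of commissioning 2011-08-26, so the next rule applies.
Among Drummond and Yilmaz, by lineal number (higher first): Drummond (996) before Yilmaz (312).
Full order: Tran, Tanaka, Brennan, Bianchi, Chaudhari, Drummond, Yilmaz.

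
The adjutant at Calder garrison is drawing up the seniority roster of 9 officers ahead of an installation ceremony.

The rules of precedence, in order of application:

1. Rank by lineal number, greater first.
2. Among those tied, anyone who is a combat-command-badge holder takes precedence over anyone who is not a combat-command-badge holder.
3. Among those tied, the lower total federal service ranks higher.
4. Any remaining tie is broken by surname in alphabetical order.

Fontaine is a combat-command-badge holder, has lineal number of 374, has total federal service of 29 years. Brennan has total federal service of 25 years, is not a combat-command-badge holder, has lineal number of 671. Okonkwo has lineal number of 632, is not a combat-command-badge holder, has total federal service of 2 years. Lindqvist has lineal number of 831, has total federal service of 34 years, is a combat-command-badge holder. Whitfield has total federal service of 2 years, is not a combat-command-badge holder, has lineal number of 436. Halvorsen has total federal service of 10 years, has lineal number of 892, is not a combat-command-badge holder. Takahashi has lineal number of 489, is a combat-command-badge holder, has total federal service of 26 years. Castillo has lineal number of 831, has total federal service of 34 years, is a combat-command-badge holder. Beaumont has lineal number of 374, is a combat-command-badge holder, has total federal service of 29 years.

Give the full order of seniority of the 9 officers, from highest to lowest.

By lineal number (higher first): Halvorsen (892); then Castillo and Lindqvist (both 831); then Brennan (671); then Okonkwo (632); then Takahashi (489); then Whitfield (436); then Beaumont and Fontaine (both 374).
Castillo and Lindqvist are each a combat-command-badge holder, so the next rule applies.
Castillo and Lindqvist both have total federal service 34 years, so the next rule applies.
Among Castillo and Lindqvist, alphabetically by surname: Castillo before Lindqvist.
Beaumont and Fontaine are each a combat-command-badge holder, so the next rule applies.
Beaumont and Fontaine both have total federal service 29 years, so the next rule applies.
Among Beaumont and Fontaine, alphabetically by surname: Beaumont before Fontaine.
Full order: Halvorsen, Castillo, Lindqvist, Brennan, Okonkwo, Takahashi, Whitfield, Beaumont, Fontaine.

Halvorsen, Castillo, Lindqvist, Brennan, Okonkwo, Takahashi, Whitfield, Beaumont, Fontaine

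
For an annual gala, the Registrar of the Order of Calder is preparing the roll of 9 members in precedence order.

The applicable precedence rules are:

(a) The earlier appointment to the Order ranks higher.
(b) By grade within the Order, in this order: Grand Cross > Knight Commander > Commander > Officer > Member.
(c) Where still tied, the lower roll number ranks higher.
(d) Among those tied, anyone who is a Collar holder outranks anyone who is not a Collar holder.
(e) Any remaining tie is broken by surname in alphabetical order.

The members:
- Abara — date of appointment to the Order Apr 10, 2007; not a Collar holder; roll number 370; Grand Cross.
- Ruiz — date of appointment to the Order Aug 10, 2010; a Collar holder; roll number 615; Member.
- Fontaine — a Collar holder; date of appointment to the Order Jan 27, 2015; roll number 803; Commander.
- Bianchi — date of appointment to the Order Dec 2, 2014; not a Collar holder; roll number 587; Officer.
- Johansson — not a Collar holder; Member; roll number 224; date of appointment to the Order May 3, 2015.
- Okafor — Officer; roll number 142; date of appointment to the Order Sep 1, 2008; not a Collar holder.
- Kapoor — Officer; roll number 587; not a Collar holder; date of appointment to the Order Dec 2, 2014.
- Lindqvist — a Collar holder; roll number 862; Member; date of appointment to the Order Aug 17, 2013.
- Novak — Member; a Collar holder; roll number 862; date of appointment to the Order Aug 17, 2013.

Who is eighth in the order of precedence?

By date of appointment to the Order (earlier first): Abara (Apr 10, 2007); then Okafor (Sep 1, 2008); then Ruiz (Aug 10, 2010); then Lindqvist and Novak (both Aug 17, 2013); then Bianchi and Kapoor (both Dec 2, 2014); then Fontaine (Jan 27, 2015); then Johansson (May 3, 2015).
Lindqvist and Novak are each Member, so the next rule applies.
Lindqvist and Novak both have roll number 862, so the next rule applies.
Lindqvist and Novak are each a Collar holder, so the next rule applies.
Among Lindqvist and Novak, alphabetically by surname: Lindqvist before Novak.
Bianchi and Kapoor are each Officer, so the next rule applies.
Bianchi and Kapoor both have roll number 587, so the next rule applies.
Bianchi and Kapoor are each not a Collar holder, so the next rule applies.
Among Bianchi and Kapoor, alphabetically by surname: Bianchi before Kapoor.
Order: Abara, Okafor, Ruiz, Lindqvist, Novak, Bianchi, Kapoor, Fontaine, Johansson.

Fontaine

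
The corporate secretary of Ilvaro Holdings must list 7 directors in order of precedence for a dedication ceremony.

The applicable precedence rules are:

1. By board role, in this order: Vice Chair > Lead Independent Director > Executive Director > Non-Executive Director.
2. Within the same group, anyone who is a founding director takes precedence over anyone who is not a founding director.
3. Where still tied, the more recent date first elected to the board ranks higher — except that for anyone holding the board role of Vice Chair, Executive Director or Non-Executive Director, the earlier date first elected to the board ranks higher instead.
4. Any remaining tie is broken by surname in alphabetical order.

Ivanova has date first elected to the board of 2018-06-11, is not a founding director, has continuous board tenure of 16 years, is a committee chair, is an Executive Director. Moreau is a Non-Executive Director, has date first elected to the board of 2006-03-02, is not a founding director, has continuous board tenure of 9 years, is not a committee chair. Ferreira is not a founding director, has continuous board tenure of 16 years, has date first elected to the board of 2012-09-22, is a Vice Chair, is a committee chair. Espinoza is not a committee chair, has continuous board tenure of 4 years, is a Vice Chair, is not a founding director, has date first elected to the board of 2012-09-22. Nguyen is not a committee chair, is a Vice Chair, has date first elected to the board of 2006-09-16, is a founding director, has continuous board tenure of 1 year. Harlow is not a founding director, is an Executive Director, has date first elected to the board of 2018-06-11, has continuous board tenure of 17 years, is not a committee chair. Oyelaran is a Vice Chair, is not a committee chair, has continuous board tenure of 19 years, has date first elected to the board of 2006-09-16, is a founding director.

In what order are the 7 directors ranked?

Nguyen, Oyelaran, Espinoza, Ferreira, Harlow, Ivanova, Moreau

By board role: Nguyen, Oyelaran, Espinoza and Ferreira (Vice Chair); then Harlow and Ivanova (Executive Director); then Moreau (Non-Executive Director).
Among Nguyen, Oyelaran, Espinoza and Ferreira, a founding director before not a founding director: Nguyen and Oyelaran (a founding director) before Espinoza and Ferreira (not a founding director).
Nguyen and Oyelaran both have date first elected to the board 2006-09-16, so the next rule applies.
Among Nguyen and Oyelaran, alphabetically by surname: Nguyen before Oyelaran.
Espinoza and Ferreira both have date first elected to the board 2012-09-22, so the next rule applies.
Among Espinoza and Ferreira, alphabetically by surname: Espinoza before Ferreira.
Harlow and Ivanova are each not a founding director, so the next rule applies.
Harlow and Ivanova both have date first elected to the board 2018-06-11, so the next rule applies.
Among Harlow and Ivanova, alphabetically by surname: Harlow before Ivanova.
Full order: Nguyen, Oyelaran, Espinoza, Ferreira, Harlow, Ivanova, Moreau.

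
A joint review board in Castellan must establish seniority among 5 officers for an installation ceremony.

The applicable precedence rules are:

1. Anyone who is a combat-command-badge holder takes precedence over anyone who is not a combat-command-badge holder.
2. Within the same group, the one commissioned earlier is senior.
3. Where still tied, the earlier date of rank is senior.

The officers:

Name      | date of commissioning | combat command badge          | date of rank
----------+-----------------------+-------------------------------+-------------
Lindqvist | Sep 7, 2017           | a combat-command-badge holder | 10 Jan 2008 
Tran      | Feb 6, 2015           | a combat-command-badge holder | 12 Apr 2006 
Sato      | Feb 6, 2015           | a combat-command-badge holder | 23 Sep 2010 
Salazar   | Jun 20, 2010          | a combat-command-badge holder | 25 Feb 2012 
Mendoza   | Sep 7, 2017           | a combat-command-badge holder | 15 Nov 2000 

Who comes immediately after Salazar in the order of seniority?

Tran

By the first rule: Salazar, Tran, Sato, Mendoza and Lindqvist (each a combat-command-badge holder).
Among Salazar, Tran, Sato, Mendoza and Lindqvist, by date of commissioning (earlier first): Salazar (Jun 20, 2010) before Tran and Sato (Feb 6, 2015) before Mendoza and Lindqvist (Sep 7, 2017).
Among Tran and Sato, by date of rank (earlier first): Tran (12 Apr 2006) before Sato (23 Sep 2010).
Among Mendoza and Lindqvist, by date of rank (earlier first): Mendoza (15 Nov 2000) before Lindqvist (10 Jan 2008).
Order: Salazar, Tran, Sato, Mendoza, Lindqvist.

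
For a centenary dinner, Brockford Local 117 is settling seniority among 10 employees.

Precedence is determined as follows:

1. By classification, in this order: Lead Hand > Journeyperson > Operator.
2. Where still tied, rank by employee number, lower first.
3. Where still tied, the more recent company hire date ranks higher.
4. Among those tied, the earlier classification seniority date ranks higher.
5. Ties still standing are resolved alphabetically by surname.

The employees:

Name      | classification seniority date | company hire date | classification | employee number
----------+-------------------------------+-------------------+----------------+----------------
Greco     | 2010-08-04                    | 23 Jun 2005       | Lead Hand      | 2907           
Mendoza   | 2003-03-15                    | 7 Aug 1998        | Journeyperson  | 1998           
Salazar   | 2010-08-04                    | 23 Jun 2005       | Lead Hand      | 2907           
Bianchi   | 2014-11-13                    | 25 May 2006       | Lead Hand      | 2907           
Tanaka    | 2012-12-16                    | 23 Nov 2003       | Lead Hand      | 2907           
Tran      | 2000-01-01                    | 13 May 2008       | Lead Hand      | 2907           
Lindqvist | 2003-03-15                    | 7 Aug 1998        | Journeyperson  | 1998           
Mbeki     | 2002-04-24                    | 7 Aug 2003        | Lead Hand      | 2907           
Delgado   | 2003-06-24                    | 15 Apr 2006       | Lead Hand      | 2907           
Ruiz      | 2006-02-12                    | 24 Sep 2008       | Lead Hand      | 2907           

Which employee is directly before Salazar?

By classification: Ruiz, Tran, Bianchi, Delgado, Greco, Salazar, Tanaka and Mbeki (Lead Hand); then Lindqvist and Mendoza (Journeyperson).
Ruiz, Tran, Bianchi, Delgado, Greco, Salazar, Tanaka and Mbeki all have employee number 2907, so the next rule applies.
Among Ruiz, Tran, Bianchi, Delgado, Greco, Salazar, Tanaka and Mbeki, by company hire date (later first): Ruiz (24 Sep 2008) before Tran (13 May 2008) before Bianchi (25 May 2006) before Delgado (15 Apr 2006) before Greco and Salazar (23 Jun 2005) before Tanaka (23 Nov 2003) before Mbeki (7 Aug 2003).
Greco and Salazar both have classification seniority date 2010-08-04, so the next rule applies.
Among Greco and Salazar, alphabetically by surname: Greco before Salazar.
Lindqvist and Mendoza both have employee number 1998, so the next rule applies.
Lindqvist and Mendoza both have company hire date 7 Aug 1998, so the next rule applies.
Lindqvist and Mendoza both have classification seniority date 2003-03-15, so the next rule applies.
Among Lindqvist and Mendoza, alphabetically by surname: Lindqvist before Mendoza.
Order: Ruiz, Tran, Bianchi, Delgado, Greco, Salazar, Tanaka, Mbeki, Lindqvist, Mendoza.

Greco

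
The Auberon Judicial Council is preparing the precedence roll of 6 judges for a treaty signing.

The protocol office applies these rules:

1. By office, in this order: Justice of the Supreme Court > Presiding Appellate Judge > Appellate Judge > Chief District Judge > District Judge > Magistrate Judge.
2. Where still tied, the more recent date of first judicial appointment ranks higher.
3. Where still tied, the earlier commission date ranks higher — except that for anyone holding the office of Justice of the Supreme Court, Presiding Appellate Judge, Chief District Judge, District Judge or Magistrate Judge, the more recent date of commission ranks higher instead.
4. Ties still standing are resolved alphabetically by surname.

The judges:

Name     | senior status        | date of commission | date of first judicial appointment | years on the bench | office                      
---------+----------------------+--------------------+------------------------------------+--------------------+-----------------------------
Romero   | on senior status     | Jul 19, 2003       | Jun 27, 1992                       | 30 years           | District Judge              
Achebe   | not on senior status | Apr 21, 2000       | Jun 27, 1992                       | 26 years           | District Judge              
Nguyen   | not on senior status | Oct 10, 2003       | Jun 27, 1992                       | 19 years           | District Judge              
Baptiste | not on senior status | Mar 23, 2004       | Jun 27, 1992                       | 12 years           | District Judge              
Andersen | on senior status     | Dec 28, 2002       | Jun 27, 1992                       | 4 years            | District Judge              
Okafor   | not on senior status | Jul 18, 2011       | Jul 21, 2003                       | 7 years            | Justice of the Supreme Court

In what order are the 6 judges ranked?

Okafor, Baptiste, Nguyen, Romero, Andersen, Achebe

By office: Okafor (Justice of the Supreme Court); then Baptiste, Nguyen, Romero, Andersen and Achebe (District Judge).
Baptiste, Nguyen, Romero, Andersen and Achebe all have date of first judicial appointment Jun 27, 1992, so the next rule applies.
Among Baptiste, Nguyen, Romero, Andersen and Achebe, by date of commission (later first) (reversed rule for this group): Baptiste (Mar 23, 2004) before Nguyen (Oct 10, 2003) before Romero (Jul 19, 2003) before Andersen (Dec 28, 2002) before Achebe (Apr 21, 2000).
Full order: Okafor, Baptiste, Nguyen, Romero, Andersen, Achebe.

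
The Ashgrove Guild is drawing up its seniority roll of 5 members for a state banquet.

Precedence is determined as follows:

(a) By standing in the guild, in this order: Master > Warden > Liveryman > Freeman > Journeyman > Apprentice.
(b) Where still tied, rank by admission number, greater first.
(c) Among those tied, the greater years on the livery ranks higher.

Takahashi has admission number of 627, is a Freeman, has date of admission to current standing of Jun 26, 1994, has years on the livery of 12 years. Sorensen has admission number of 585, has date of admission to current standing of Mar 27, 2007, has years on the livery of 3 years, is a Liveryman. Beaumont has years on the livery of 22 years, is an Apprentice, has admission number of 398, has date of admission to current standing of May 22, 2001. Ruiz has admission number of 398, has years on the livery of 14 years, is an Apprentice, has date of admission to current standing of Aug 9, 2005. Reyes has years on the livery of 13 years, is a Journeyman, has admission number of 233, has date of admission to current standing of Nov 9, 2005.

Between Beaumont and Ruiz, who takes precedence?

By standing in the guild: Sorensen (Liveryman); then Takahashi (Freeman); then Reyes (Journeyman); then Beaumont and Ruiz (Apprentice).
Beaumont and Ruiz both have admission number 398, so the next rule applies.
Among Beaumont and Ruiz, by years on the livery (higher first): Beaumont (22 years) before Ruiz (14 years).
So Beaumont takes precedence.

Beaumont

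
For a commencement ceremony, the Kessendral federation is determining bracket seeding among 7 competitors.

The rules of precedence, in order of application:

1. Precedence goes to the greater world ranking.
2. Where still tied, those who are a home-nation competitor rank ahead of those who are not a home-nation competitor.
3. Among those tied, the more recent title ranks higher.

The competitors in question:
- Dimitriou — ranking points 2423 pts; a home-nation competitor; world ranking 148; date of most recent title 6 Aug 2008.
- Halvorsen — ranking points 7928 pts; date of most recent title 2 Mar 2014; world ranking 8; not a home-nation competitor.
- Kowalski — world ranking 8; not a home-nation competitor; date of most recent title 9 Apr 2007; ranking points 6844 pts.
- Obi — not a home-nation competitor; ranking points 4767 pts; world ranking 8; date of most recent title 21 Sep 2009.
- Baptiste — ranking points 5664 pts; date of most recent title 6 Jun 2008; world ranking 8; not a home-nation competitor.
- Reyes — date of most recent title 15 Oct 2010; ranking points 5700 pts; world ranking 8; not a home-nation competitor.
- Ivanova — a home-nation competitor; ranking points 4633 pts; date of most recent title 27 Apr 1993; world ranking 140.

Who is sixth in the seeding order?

Baptiste

By world ranking (higher first): Dimitriou (148); then Ivanova (140); then Halvorsen, Reyes, Obi, Baptiste and Kowalski (each 8).
Halvorsen, Reyes, Obi, Baptiste and Kowalski are each not a home-nation competitor, so the next rule applies.
Among Halvorsen, Reyes, Obi, Baptiste and Kowalski, by date of most recent title (later first): Halvorsen (2 Mar 2014) before Reyes (15 Oct 2010) before Obi (21 Sep 2009) before Baptiste (6 Jun 2008) before Kowalski (9 Apr 2007).
Order: Dimitriou, Ivanova, Halvorsen, Reyes, Obi, Baptiste, Kowalski.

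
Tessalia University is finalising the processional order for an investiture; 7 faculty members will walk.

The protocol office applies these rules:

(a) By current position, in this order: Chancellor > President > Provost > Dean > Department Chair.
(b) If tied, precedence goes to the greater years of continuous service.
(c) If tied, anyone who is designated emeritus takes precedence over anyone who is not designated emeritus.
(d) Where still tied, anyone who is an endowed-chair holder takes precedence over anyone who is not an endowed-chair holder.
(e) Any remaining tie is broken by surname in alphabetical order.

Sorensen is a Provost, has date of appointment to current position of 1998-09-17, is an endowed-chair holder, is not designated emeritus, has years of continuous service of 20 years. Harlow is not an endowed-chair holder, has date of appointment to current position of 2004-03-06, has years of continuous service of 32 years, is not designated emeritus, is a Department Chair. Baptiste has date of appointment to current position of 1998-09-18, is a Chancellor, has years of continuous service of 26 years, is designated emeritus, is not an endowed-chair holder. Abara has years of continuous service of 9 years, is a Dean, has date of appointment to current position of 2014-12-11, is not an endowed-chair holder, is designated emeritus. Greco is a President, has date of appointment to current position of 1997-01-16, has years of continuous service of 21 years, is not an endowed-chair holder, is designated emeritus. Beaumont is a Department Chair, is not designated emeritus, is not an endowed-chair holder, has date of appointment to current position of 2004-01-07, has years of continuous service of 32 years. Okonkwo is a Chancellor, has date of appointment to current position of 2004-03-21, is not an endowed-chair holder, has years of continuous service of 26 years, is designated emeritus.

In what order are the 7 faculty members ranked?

By current position: Baptiste and Okonkwo (Chancellor); then Greco (President); then Sorensen (Provost); then Abara (Dean); then Beaumont and Harlow (Department Chair).
Baptiste and Okonkwo both have years of continuous service 26 years, so the next rule applies.
Baptiste and Okonkwo are each designated emeritus, so the next rule applies.
Baptiste and Okonkwo are each not an endowed-chair holder, so the next rule applies.
Among Baptiste and Okonkwo, alphabetically by surname: Baptiste before Okonkwo.
Beaumont and Harlow both have years of continuous service 32 years, so the next rule applies.
Beaumont and Harlow are each not designated emeritus, so the next rule applies.
Beaumont and Harlow are each not an endowed-chair holder, so the next rule applies.
Among Beaumont and Harlow, alphabetically by surname: Beaumont before Harlow.
Full order: Baptiste, Okonkwo, Greco, Sorensen, Abara, Beaumont, Harlow.

Baptiste, Okonkwo, Greco, Sorensen, Abara, Beaumont, Harlow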